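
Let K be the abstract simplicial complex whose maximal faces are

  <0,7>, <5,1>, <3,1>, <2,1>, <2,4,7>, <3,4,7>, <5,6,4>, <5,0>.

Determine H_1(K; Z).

Take the total order 0 < 1 < 2 < 3 < 4 < 5 < 6 < 7 on the vertex set. Then K (dimension 2) consists of the simplices:

  0-simplices (8): [0], [1], [2], [3], [4], [5], [6], [7]
  1-simplices (13): [0,5], [0,7], [1,2], [1,3], [1,5], [2,4], [2,7], [3,4], [3,7], [4,5], [4,6], [4,7], [5,6]
  2-simplices (3): [2,4,7], [3,4,7], [4,5,6]

giving chain groups C_0 ≅ Z^8, C_1 ≅ Z^13, C_2 ≅ Z^3.

The boundary map ∂_1: C_1 → C_0 sends each edge [p,q] (with p < q) to q − p.
The resulting 8×13 matrix has rank 7, and its Smith normal form has invariant factors (1,1,1,1,1,1,1).

Boundary ∂_2: C_2 → C_1 maps a triangle to the signed sum of its edges. For instance
  ∂[3,4,7] = [4,7] − [3,7] + [3,4],
  ∂[2,4,7] = [4,7] − [2,7] + [2,4].
As a 13×3 matrix over Z this has rank 3, with invariant factors (1,1,1).

Now H_k = ker ∂_k / im ∂_{k+1}, so:

  H_1: rank ker ∂_1 − rank ∂_2 = (13 − 7) − 3 = 3, and the invariant factors of ∂_2 are all 1, so H_1 ≅ Z^3.

H_1 = Z^3.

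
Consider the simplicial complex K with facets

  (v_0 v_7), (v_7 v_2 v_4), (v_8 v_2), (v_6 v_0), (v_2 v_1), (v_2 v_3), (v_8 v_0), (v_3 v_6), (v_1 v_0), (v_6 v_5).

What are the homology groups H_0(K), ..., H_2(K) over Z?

Order the vertices as v_0 < v_1 < v_2 < v_3 < v_4 < v_5 < v_6 < v_7 < v_8. Listing each simplex with vertices in this order, K has dimension 2 with simplices:

  0-simplices (9): [v_0], [v_1], [v_2], [v_3], [v_4], [v_5], [v_6], [v_7], [v_8]
  1-simplices (12): [v_0,v_1], [v_0,v_6], [v_0,v_7], [v_0,v_8], [v_1,v_2], [v_2,v_3], [v_2,v_4], [v_2,v_7], [v_2,v_8], [v_3,v_6], [v_4,v_7], [v_5,v_6]
  2-simplices (1): [v_2,v_4,v_7]

Hence C_0 ≅ Z^9, C_1 ≅ Z^12, C_2 ≅ Z^1.

∂_1: C_1 → C_0 maps an edge to its endpoints' difference, ∂[p,q] = q − p.
As a 9×12 matrix over Z this has rank 8, with invariant factors (1,1,1,1,1,1,1,1).

∂_2: C_2 → C_1 maps a triangle to the signed sum of its edges. For instance
  ∂[v_2,v_4,v_7] = [v_4,v_7] − [v_2,v_7] + [v_2,v_4].
This gives a 12×1 integer matrix of rank 1; reducing to Smith normal form yields diagonal entries (1).

From H_k ≅ ker(∂_k) / im(∂_{k+1}) we obtain:

  H_0: rank C_0 − rank ∂_1 = 9 − 8 = 1, and the invariant factors of ∂_1 are all 1, so H_0 ≅ Z.
  H_1: rank ker ∂_1 − rank ∂_2 = (12 − 8) − 1 = 3, and the invariant factors of ∂_2 are all 1, so H_1 ≅ Z^3.
  H_2: rank ker ∂_2 − rank ∂_3 = (1 − 1) − 0 = 0, and there is no ∂_3, so H_2 ≅ 0.

H_0 = Z,  H_1 = Z^3,  H_2 = 0.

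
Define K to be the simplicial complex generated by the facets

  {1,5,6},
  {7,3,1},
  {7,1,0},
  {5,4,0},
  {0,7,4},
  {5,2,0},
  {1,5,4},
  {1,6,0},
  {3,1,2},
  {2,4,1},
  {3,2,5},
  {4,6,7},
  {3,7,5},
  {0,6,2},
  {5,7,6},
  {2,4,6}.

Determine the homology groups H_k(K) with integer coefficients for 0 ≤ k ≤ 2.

H_0 = Z,  H_1 = Z^2,  H_2 = Z.

Order the vertices as 0 < 1 < 2 < 3 < 4 < 5 < 6 < 7. Listing each simplex with vertices in this order, K has dimension 2 with simplices:

  0-simplices (8): [0], [1], [2], [3], [4], [5], [6], [7]
  1-simplices (24): (24 of them)
  2-simplices (16): [0,1,6], [0,1,7], [0,2,5], [0,2,6], [0,4,5], [0,4,7], [1,2,3], [1,2,4], [1,3,7], [1,4,5], [1,5,6], [2,3,5], [2,4,6], [3,5,7], [4,6,7], [5,6,7]

Hence C_0 ≅ Z^8, C_1 ≅ Z^24, C_2 ≅ Z^16.

Boundary ∂_1: C_1 → C_0 is given by ∂[p,q] = [q] − [p].
As a 8×24 matrix over Z this has rank 7, with invariant factors (1,1,1,1,1,1,1).

Boundary ∂_2: C_2 → C_1 maps a triangle to the signed sum of its edges. For instance
  ∂[5,6,7] = [6,7] − [5,7] + [5,6],
  ∂[0,4,7] = [4,7] − [0,7] + [0,4].
The 24×16 boundary matrix has rank 15 and Smith normal form diag(1,1,1,1,1,1,1,1,1,1,1,1,1,1,1).

Computing H_k = (kernel of ∂_k) / (image of ∂_{k+1}):

  H_0: rank C_0 − rank ∂_1 = 8 − 7 = 1, and the invariant factors of ∂_1 are all 1, so H_0 = Z.
  H_1: rank ker ∂_1 − rank ∂_2 = (24 − 7) − 15 = 2, and the invariant factors of ∂_2 are all 1, so H_1 = Z^2.
  H_2: rank ker ∂_2 − rank ∂_3 = (16 − 15) − 0 = 1, and there is no ∂_3, so H_2 = Z.

(K is a triangulation of the torus T^2.)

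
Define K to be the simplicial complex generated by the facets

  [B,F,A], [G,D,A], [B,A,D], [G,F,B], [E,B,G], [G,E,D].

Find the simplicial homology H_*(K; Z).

Order the vertices as A < B < D < E < F < G. Listing each simplex with vertices in this order, K has dimension 2 with simplices:

  0-simplices (6): A, B, D, E, F, G
  1-simplices (12): AB, AD, AF, AG, BD, BE, BF, BG, DE, DG, EG, FG
  2-simplices (6): ABD, ABF, ADG, BEG, BFG, DEG

Hence C_0 ≅ Z^6, C_1 ≅ Z^12, C_2 ≅ Z^6.

Boundary ∂_1: C_1 → C_0 sends each edge [p,q] (with p < q) to q − p. For instance
  ∂DG = G − D.
The resulting 6×12 matrix has rank 5, and its Smith normal form has invariant factors (1,1,1,1,1).

Boundary ∂_2: C_2 → C_1 sends each 2-simplex [p,q,r] to [q,r] − [p,r] + [p,q]. For instance
  ∂DEG = EG − DG + DE,
  ∂BFG = FG − BG + BF.
The resulting 12×6 matrix has rank 6, and its Smith normal form has invariant factors (1,1,1,1,1,1).

Now H_k = ker ∂_k / im ∂_{k+1}, so:

  H_0: rank C_0 − rank ∂_1 = 6 − 5 = 1, and the invariant factors of ∂_1 are all 1, so H_0 ≅ Z.
  H_1: rank ker ∂_1 − rank ∂_2 = (12 − 5) − 6 = 1, and the invariant factors of ∂_2 are all 1, so H_1 ≅ Z.
  H_2: rank ker ∂_2 − rank ∂_3 = (6 − 6) − 0 = 0, and there is no ∂_3, so H_2 ≅ 0.

H_0 ≅ Z,  H_1 ≅ Z,  H_2 = 0.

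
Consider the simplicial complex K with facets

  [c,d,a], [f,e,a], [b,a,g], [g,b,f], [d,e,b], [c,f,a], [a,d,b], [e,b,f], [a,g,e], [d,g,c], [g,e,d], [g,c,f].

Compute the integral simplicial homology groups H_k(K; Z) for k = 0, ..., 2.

Order the vertices as a < b < c < d < e < f < g. Listing each simplex with vertices in this order, K has dimension 2 with simplices:

  0-simplices (7): a, b, c, d, e, f, g
  1-simplices (18): ab, ac, ad, ae, af, ag, bd, be, bf, bg, cd, cf, cg, de, dg, ef, eg, fg
  2-simplices (12): abd, abg, acd, acf, aef, aeg, bde, bef, bfg, cdg, cfg, deg

giving chain groups C_0 ≅ Z^7, C_1 ≅ Z^18, C_2 ≅ Z^12.

Boundary ∂_1: C_1 → C_0 is given by ∂[p,q] = [q] − [p]. For instance
  ∂ag = g − a.
The resulting 7×18 matrix has rank 6, and its Smith normal form has invariant factors (1,1,1,1,1,1).

∂_2: C_2 → C_1 acts by ∂[p,q,r] = [q,r] − [p,r] + [p,q]. For instance
  ∂abg = bg − ag + ab,
  ∂cfg = fg − cg + cf.
The 18×12 boundary matrix has rank 12 and Smith normal form diag(1,1,1,1,1,1,1,1,1,1,1,2).

Now H_k = ker ∂_k / im ∂_{k+1}, so:

  H_0: rank C_0 − rank ∂_1 = 7 − 6 = 1, and the invariant factors of ∂_1 are all 1, so H_0 = Z.
  H_1: rank ker ∂_1 − rank ∂_2 = (18 − 6) − 12 = 0, and ∂_2 has invariant factor 2 > 1, so H_1 = Z/2.
  H_2: rank ker ∂_2 − rank ∂_3 = (12 − 12) − 0 = 0, and there is no ∂_3, so H_2 = 0.

H_0 = Z,  H_1 = Z/2,  H_2 = 0.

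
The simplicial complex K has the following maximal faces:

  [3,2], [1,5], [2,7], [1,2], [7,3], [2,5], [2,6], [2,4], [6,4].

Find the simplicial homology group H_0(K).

K has 7 vertices, 9 edges.
rank ∂_0 = 0, rank ∂_1 = 6 ⇒ b_0 = 7 − 0 − 6 = 1; all invariant factors of ∂_1 are 1 so no torsion. So H_0 ≅ Z.

H_0 = Z.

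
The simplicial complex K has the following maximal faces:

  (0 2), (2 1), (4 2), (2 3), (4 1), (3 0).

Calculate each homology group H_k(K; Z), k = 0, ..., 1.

H_0 ≅ Z,  H_1 ≅ Z^2.

Fix the vertex order 0 < 1 < 2 < 3 < 4 and write every simplex with vertices in increasing order. Then dim K = 1 and the simplices of K are:

  0-simplices (5): [0], [1], [2], [3], [4]
  1-simplices (6): [0,2], [0,3], [1,2], [1,4], [2,3], [2,4]

giving chain groups C_0 ≅ Z^5, C_1 ≅ Z^6.

The boundary map ∂_1: C_1 → C_0 is given by ∂[p,q] = [q] − [p].
This gives a 5×6 integer matrix of rank 4; reducing to Smith normal form yields diagonal entries (1,1,1,1).

From H_k ≅ ker(∂_k) / im(∂_{k+1}) we obtain:

  H_0: rank C_0 − rank ∂_1 = 5 − 4 = 1, and the invariant factors of ∂_1 are all 1, so H_0 ≅ Z.
  H_1: rank ker ∂_1 − rank ∂_2 = (6 − 4) − 0 = 2, and there is no ∂_2, so H_1 ≅ Z^2.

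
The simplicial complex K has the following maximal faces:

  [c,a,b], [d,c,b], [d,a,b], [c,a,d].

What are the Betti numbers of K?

b_0 = 1, b_1 = 0, b_2 = 1.

Take the total order a < b < c < d on the vertex set. Then K (dimension 2) consists of the simplices:

  0-simplices (4): a, b, c, d
  1-simplices (6): ab, ac, ad, bc, bd, cd
  2-simplices (4): abc, abd, acd, bcd

giving chain groups C_0 ≅ Z^4, C_1 ≅ Z^6, C_2 ≅ Z^4.

∂_1: C_1 → C_0 maps an edge to its endpoints' difference, ∂[p,q] = q − p.
The 4×6 boundary matrix has rank 3 and Smith normal form diag(1,1,1).

∂_2: C_2 → C_1 sends each 2-simplex [p,q,r] to [q,r] − [p,r] + [p,q]. For instance
  ∂bcd = cd − bd + bc,
  ∂acd = cd − ad + ac.
This gives a 6×4 integer matrix of rank 3; reducing to Smith normal form yields diagonal entries (1,1,1).

Computing H_k = (kernel of ∂_k) / (image of ∂_{k+1}):

  H_0: rank C_0 − rank ∂_1 = 4 − 3 = 1, and the invariant factors of ∂_1 are all 1, so H_0 ≅ Z.
  H_1: rank ker ∂_1 − rank ∂_2 = (6 − 3) − 3 = 0, and the invariant factors of ∂_2 are all 1, so H_1 ≅ 0.
  H_2: rank ker ∂_2 − rank ∂_3 = (4 − 3) − 0 = 1, and there is no ∂_3, so H_2 ≅ Z.

Hence the Betti numbers are b_0 = 1, b_1 = 0, b_2 = 1.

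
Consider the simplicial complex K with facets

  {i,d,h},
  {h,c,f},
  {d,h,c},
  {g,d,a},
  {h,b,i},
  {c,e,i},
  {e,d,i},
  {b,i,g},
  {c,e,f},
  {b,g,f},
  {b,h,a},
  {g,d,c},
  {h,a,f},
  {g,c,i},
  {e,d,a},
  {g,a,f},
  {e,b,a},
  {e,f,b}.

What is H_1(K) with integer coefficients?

Order the vertices as a < b < c < d < e < f < g < h < i. Listing each simplex with vertices in this order, K has dimension 2 with simplices:

  0-simplices (9): a, b, c, d, e, f, g, h, i
  1-simplices (27): ab, ad, ae, af, ag, ah, be, bf, bg, bh, bi, cd, ce, cf, cg, ch, ci, de, dg, dh, di, ef, ei, fg, fh, gi, hi
  2-simplices (18): abe, abh, ade, adg, afg, afh, bef, bfg, bgi, bhi, cdg, cdh, cef, cei, cfh, cgi, dei, dhi

giving chain groups C_0 ≅ Z^9, C_1 ≅ Z^27, C_2 ≅ Z^18.

∂_1: C_1 → C_0 is given by ∂[p,q] = [q] − [p].
As a 9×27 matrix over Z this has rank 8, with invariant factors (1,1,1,1,1,1,1,1).

The boundary map ∂_2: C_2 → C_1 maps a triangle to the signed sum of its edges. For instance
  ∂cei = ei − ci + ce,
  ∂dei = ei − di + de.
As a 27×18 matrix over Z this has rank 18, with invariant factors (1,1,1,1,1,1,1,1,1,1,1,1,1,1,1,1,1,2).

From H_k ≅ ker(∂_k) / im(∂_{k+1}) we obtain:

  H_1: rank ker ∂_1 − rank ∂_2 = (27 − 8) − 18 = 1, and ∂_2 has invariant factor 2 > 1, so H_1 ≅ Z ⊕ Z/2.

H_1 = Z ⊕ Z/2.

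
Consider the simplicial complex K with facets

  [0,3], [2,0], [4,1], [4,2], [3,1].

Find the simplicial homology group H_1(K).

Take the total order 0 < 1 < 2 < 3 < 4 on the vertex set. Then K (dimension 1) consists of the simplices:

  0-simplices (5): [0], [1], [2], [3], [4]
  1-simplices (5): [0,2], [0,3], [1,3], [1,4], [2,4]

giving chain groups C_0 ≅ Z^5, C_1 ≅ Z^5.

∂_1: C_1 → C_0 is given by ∂[p,q] = [q] − [p].
As a 5×5 matrix over Z this has rank 4, with invariant factors (1,1,1,1).

Now H_k = ker ∂_k / im ∂_{k+1}, so:

  H_1: rank ker ∂_1 − rank ∂_2 = (5 − 4) − 0 = 1, and there is no ∂_2, so H_1 = Z.

H_1 ≅ Z.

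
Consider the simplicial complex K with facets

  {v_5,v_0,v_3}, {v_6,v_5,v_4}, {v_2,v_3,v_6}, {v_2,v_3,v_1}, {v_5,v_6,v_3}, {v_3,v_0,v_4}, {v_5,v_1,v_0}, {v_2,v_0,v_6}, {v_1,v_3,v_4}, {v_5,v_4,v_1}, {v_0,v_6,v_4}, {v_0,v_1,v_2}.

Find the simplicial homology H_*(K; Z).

H_0 = Z,  H_1 = Z/2,  H_2 = 0.

Take the total order v_0 < v_1 < v_2 < v_3 < v_4 < v_5 < v_6 on the vertex set. Then K (dimension 2) consists of the simplices:

  0-simplices (7): [v_0], [v_1], [v_2], [v_3], [v_4], [v_5], [v_6]
  1-simplices (18): (18 of them)
  2-simplices (12): (12 of them)

giving chain groups C_0 ≅ Z^7, C_1 ≅ Z^18, C_2 ≅ Z^12.

The boundary map ∂_1: C_1 → C_0 sends each edge [p,q] (with p < q) to q − p.
As a 7×18 matrix over Z this has rank 6, with invariant factors (1,1,1,1,1,1).

The boundary map ∂_2: C_2 → C_1 maps a triangle to the signed sum of its edges. For instance
  ∂[v_0,v_2,v_6] = [v_2,v_6] − [v_0,v_6] + [v_0,v_2],
  ∂[v_4,v_5,v_6] = [v_5,v_6] − [v_4,v_6] + [v_4,v_5].
As a 18×12 matrix over Z this has rank 12, with invariant factors (1,1,1,1,1,1,1,1,1,1,1,2).

From H_k ≅ ker(∂_k) / im(∂_{k+1}) we obtain:

  H_0: rank C_0 − rank ∂_1 = 7 − 6 = 1, and the invariant factors of ∂_1 are all 1, so H_0 ≅ Z.
  H_1: rank ker ∂_1 − rank ∂_2 = (18 − 6) − 12 = 0, and ∂_2 has invariant factor 2 > 1, so H_1 ≅ Z/2.
  H_2: rank ker ∂_2 − rank ∂_3 = (12 − 12) − 0 = 0, and there is no ∂_3, so H_2 ≅ 0.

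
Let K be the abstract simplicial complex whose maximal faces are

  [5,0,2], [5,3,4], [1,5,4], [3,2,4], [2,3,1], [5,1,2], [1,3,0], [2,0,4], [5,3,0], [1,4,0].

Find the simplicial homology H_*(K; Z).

We work with the vertex ordering 0 < 1 < 2 < 3 < 4 < 5. The simplices of K, each written with vertices in increasing order, are:

  0-simplices (6): [0], [1], [2], [3], [4], [5]
  1-simplices (15): [0,1], [0,2], [0,3], [0,4], [0,5], [1,2], [1,3], [1,4], [1,5], [2,3], [2,4], [2,5], [3,4], [3,5], [4,5]
  2-simplices (10): [0,1,3], [0,1,4], [0,2,4], [0,2,5], [0,3,5], [1,2,3], [1,2,5], [1,4,5], [2,3,4], [3,4,5]

so the chain groups are C_0 ≅ Z^6, C_1 ≅ Z^15, C_2 ≅ Z^10.

Boundary ∂_1: C_1 → C_0 is given by ∂[p,q] = [q] − [p]. For instance
  ∂[1,2] = [2] − [1].
The 6×15 boundary matrix has rank 5 and Smith normal form diag(1,1,1,1,1).

∂_2: C_2 → C_1 acts by ∂[p,q,r] = [q,r] − [p,r] + [p,q]. For instance
  ∂[0,3,5] = [3,5] − [0,5] + [0,3],
  ∂[0,2,4] = [2,4] − [0,4] + [0,2].
The resulting 15×10 matrix has rank 10, and its Smith normal form has invariant factors (1,1,1,1,1,1,1,1,1,2).

Computing H_k = (kernel of ∂_k) / (image of ∂_{k+1}):

  H_0: rank C_0 − rank ∂_1 = 6 − 5 = 1, and the invariant factors of ∂_1 are all 1, so H_0 = Z.
  H_1: rank ker ∂_1 − rank ∂_2 = (15 − 5) − 10 = 0, and ∂_2 has invariant factor 2 > 1, so H_1 = Z_2.
  H_2: rank ker ∂_2 − rank ∂_3 = (10 − 10) − 0 = 0, and there is no ∂_3, so H_2 = 0.

As a check, the Euler characteristic is 6 − 15 + 10 = 1, which agrees with 1 − 0 + 0 = 1.

H_0 ≅ Z,  H_1 ≅ Z_2,  H_2 = 0.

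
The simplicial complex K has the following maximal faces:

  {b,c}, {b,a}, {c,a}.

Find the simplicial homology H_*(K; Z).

We work with the vertex ordering a < b < c. The simplices of K, each written with vertices in increasing order, are:

  0-simplices (3): a, b, c
  1-simplices (3): ab, ac, bc

so the chain groups are C_0 ≅ Z^3, C_1 ≅ Z^3.

The boundary map ∂_1: C_1 → C_0 maps an edge to its endpoints' difference, ∂[p,q] = q − p.
The resulting 3×3 matrix has rank 2, and its Smith normal form has invariant factors (1,1).

Reading off H_k = ker ∂_k / im ∂_{k+1}:

  H_0: rank C_0 − rank ∂_1 = 3 − 2 = 1, and the invariant factors of ∂_1 are all 1, so H_0 ≅ Z.
  H_1: rank ker ∂_1 − rank ∂_2 = (3 − 2) − 0 = 1, and there is no ∂_2, so H_1 ≅ Z.

(K is a triangulation of the circle S^1.)

H_0 = Z,  H_1 = Z.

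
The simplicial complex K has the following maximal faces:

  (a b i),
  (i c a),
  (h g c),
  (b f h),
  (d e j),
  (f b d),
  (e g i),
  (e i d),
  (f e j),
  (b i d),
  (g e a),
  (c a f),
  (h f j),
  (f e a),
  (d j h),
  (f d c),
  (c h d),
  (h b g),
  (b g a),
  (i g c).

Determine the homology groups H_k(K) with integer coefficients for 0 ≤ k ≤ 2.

Order the vertices as a < b < c < d < e < f < g < h < i < j. Listing each simplex with vertices in this order, K has dimension 2 with simplices:

  0-simplices (10): a, b, c, d, e, f, g, h, i, j
  1-simplices (30): ab, ac, ae, af, ag, ai, bd, bf, bg, bh, bi, cd, cf, cg, ch, ci, de, df, dh, di, dj, ef, eg, ei, ej, fh, fj, gh, gi, hj
  2-simplices (20): abg, abi, acf, aci, aef, aeg, bdf, bdi, bfh, bgh, cdf, cdh, cgh, cgi, dei, dej, dhj, efj, egi, fhj

giving chain groups C_0 ≅ Z^10, C_1 ≅ Z^30, C_2 ≅ Z^20.

Boundary ∂_1: C_1 → C_0 is given by ∂[p,q] = [q] − [p]. For instance
  ∂ci = i − c.
The resulting 10×30 matrix has rank 9, and its Smith normal form has invariant factors (1,1,1,1,1,1,1,1,1).

Boundary ∂_2: C_2 → C_1 sends each 2-simplex [p,q,r] to [q,r] − [p,r] + [p,q]. For instance
  ∂cdh = dh − ch + cd,
  ∂acf = cf − af + ac.
The 30×20 boundary matrix has rank 20 and Smith normal form diag(1,1,1,1,1,1,1,1,1,1,1,1,1,1,1,1,1,1,1,2).

From H_k ≅ ker(∂_k) / im(∂_{k+1}) we obtain:

  H_0: rank C_0 − rank ∂_1 = 10 − 9 = 1, and the invariant factors of ∂_1 are all 1, so H_0 ≅ Z.
  H_1: rank ker ∂_1 − rank ∂_2 = (30 − 9) − 20 = 1, and ∂_2 has invariant factor 2 > 1, so H_1 ≅ Z ⊕ Z/2.
  H_2: rank ker ∂_2 − rank ∂_3 = (20 − 20) − 0 = 0, and there is no ∂_3, so H_2 ≅ 0.

H_0 ≅ Z,  H_1 ≅ Z ⊕ Z/2,  H_2 = 0.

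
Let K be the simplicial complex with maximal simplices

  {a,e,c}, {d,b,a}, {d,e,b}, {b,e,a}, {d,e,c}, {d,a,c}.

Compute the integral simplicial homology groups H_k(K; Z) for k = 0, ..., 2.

H_0 ≅ Z,  H_1 = 0,  H_2 ≅ Z.

Take the total order a < b < c < d < e on the vertex set. Then K (dimension 2) consists of the simplices:

  0-simplices (5): a, b, c, d, e
  1-simplices (9): ab, ac, ad, ae, bd, be, cd, ce, de
  2-simplices (6): abd, abe, acd, ace, bde, cde

so the chain groups are C_0 ≅ Z^5, C_1 ≅ Z^9, C_2 ≅ Z^6.

Boundary ∂_1: C_1 → C_0 sends each edge [p,q] (with p < q) to q − p. For instance
  ∂ac = c − a.
The resulting 5×9 matrix has rank 4, and its Smith normal form has invariant factors (1,1,1,1).

The boundary map ∂_2: C_2 → C_1 maps a triangle to the signed sum of its edges. For instance
  ∂abd = bd − ad + ab,
  ∂ace = ce − ae + ac.
As a 9×6 matrix over Z this has rank 5, with invariant factors (1,1,1,1,1).

Computing H_k = (kernel of ∂_k) / (image of ∂_{k+1}):

  H_0: rank C_0 − rank ∂_1 = 5 − 4 = 1, and the invariant factors of ∂_1 are all 1, so H_0 = Z.
  H_1: rank ker ∂_1 − rank ∂_2 = (9 − 4) − 5 = 0, and the invariant factors of ∂_2 are all 1, so H_1 = 0.
  H_2: rank ker ∂_2 − rank ∂_3 = (6 − 5) − 0 = 1, and there is no ∂_3, so H_2 = Z.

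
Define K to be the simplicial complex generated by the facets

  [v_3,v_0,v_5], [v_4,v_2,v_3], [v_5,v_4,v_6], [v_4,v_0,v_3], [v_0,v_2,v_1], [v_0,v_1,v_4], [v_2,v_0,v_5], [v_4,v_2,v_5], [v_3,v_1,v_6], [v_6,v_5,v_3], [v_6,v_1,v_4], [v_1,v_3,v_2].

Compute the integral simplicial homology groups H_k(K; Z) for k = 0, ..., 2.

H_0 = Z,  H_1 = Z/2,  H_2 = 0.

K has 7 vertices, 18 edges, 12 triangles.
rank ∂_0 = 0, rank ∂_1 = 6 ⇒ b_0 = 7 − 0 − 6 = 1; all invariant factors of ∂_1 are 1 so no torsion. So H_0 ≅ Z.
rank ∂_1 = 6, rank ∂_2 = 12 ⇒ b_1 = 18 − 6 − 12 = 0; ∂_2 has invariant factor(s) [2] giving torsion. So H_1 ≅ Z/2.
rank ∂_2 = 12, rank ∂_3 = 0 ⇒ b_2 = 12 − 12 − 0 = 0. So H_2 ≅ 0.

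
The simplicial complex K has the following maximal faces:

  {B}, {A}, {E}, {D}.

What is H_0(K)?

H_0 = Z^4.

We work with the vertex ordering A < B < D < E. The simplices of K, each written with vertices in increasing order, are:

  0-simplices (4): A, B, D, E

so the chain groups are C_0 ≅ Z^4.

Now H_k = ker ∂_k / im ∂_{k+1}, so:

  H_0: rank C_0 − rank ∂_1 = 4 − 0 = 4, and there is no ∂_1, so H_0 ≅ Z^4.

(K is a triangulation of a set of 4 points.)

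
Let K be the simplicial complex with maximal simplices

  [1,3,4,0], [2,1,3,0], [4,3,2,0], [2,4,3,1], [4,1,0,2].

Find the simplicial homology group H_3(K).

Take the total order 0 < 1 < 2 < 3 < 4 on the vertex set. Then K (dimension 3) consists of the simplices:

  0-simplices (5): [0], [1], [2], [3], [4]
  1-simplices (10): [0,1], [0,2], [0,3], [0,4], [1,2], [1,3], [1,4], [2,3], [2,4], [3,4]
  2-simplices (10): [0,1,2], [0,1,3], [0,1,4], [0,2,3], [0,2,4], [0,3,4], [1,2,3], [1,2,4], [1,3,4], [2,3,4]
  3-simplices (5): [0,1,2,3], [0,1,2,4], [0,1,3,4], [0,2,3,4], [1,2,3,4]

giving chain groups C_0 ≅ Z^5, C_1 ≅ Z^10, C_2 ≅ Z^10, C_3 ≅ Z^5.

Boundary ∂_1: C_1 → C_0 is given by ∂[p,q] = [q] − [p]. For instance
  ∂[0,3] = [3] − [0].
The 5×10 boundary matrix has rank 4 and Smith normal form diag(1,1,1,1).

∂_2: C_2 → C_1 maps a triangle to the signed sum of its edges. For instance
  ∂[0,3,4] = [3,4] − [0,4] + [0,3],
  ∂[0,2,3] = [2,3] − [0,3] + [0,2].
As a 10×10 matrix over Z this has rank 6, with invariant factors (1,1,1,1,1,1).

The boundary map ∂_3: C_3 → C_2 sends each 3-simplex σ to the alternating sum Σ_i (−1)^i (σ with its i-th vertex removed). For instance
  ∂[0,2,3,4] = [2,3,4] − [0,3,4] + [0,2,4] − [0,2,3],
  ∂[0,1,2,4] = [1,2,4] − [0,2,4] + [0,1,4] − [0,1,2].
The resulting 10×5 matrix has rank 4, and its Smith normal form has invariant factors (1,1,1,1).

Reading off H_k = ker ∂_k / im ∂_{k+1}:

  H_3: rank ker ∂_3 − rank ∂_4 = (5 − 4) − 0 = 1, and there is no ∂_4, so H_3 = Z.

H_3 ≅ Z.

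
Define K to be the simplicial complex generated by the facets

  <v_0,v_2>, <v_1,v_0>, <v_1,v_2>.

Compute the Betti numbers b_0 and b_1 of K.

Take the total order v_0 < v_1 < v_2 on the vertex set. Then K (dimension 1) consists of the simplices:

  0-simplices (3): [v_0], [v_1], [v_2]
  1-simplices (3): [v_0,v_1], [v_0,v_2], [v_1,v_2]

Hence C_0 ≅ Z^3, C_1 ≅ Z^3.

Boundary ∂_1: C_1 → C_0 is given by ∂[p,q] = [q] − [p]. For instance
  ∂[v_0,v_1] = [v_1] − [v_0].
The resulting 3×3 matrix has rank 2, and its Smith normal form has invariant factors (1,1).

Computing H_k = (kernel of ∂_k) / (image of ∂_{k+1}):

  H_0: rank C_0 − rank ∂_1 = 3 − 2 = 1, and the invariant factors of ∂_1 are all 1, so H_0 ≅ Z.
  H_1: rank ker ∂_1 − rank ∂_2 = (3 − 2) − 0 = 1, and there is no ∂_2, so H_1 ≅ Z.

(K is a triangulation of the circle S^1.)

Hence the Betti numbers are b_0 = 1, b_1 = 1.

b_0 = 1, b_1 = 1.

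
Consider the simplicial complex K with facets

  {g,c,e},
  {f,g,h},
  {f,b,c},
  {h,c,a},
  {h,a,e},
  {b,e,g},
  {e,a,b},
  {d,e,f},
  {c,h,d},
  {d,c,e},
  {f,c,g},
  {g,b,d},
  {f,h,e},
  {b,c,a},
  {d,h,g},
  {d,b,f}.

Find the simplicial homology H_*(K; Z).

K has 8 vertices, 24 edges, 16 triangles.
rank ∂_0 = 0, rank ∂_1 = 7 ⇒ b_0 = 8 − 0 − 7 = 1; all invariant factors of ∂_1 are 1 so no torsion. So H_0 = Z.
rank ∂_1 = 7, rank ∂_2 = 15 ⇒ b_1 = 24 − 7 − 15 = 2; all invariant factors of ∂_2 are 1 so no torsion. So H_1 = Z^2.
rank ∂_2 = 15, rank ∂_3 = 0 ⇒ b_2 = 16 − 15 − 0 = 1. So H_2 = Z.

H_0 ≅ Z,  H_1 ≅ Z^2,  H_2 ≅ Z.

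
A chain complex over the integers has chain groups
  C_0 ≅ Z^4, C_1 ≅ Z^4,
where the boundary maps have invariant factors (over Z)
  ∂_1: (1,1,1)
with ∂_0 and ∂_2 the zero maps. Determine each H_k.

H_0 = Z,  H_1 = Z.

H_0: b_0 = 4 − 0 − 3 = 1; torsion from ∂_1 factors > 1: none. So H_0 = Z.
H_1: b_1 = 4 − 3 − 0 = 1; torsion from ∂_2 factors > 1: none. So H_1 = Z.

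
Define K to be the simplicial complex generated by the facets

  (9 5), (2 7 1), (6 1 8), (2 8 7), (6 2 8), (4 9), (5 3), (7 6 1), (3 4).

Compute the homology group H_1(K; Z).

Take the total order 1 < 2 < 3 < 4 < 5 < 6 < 7 < 8 < 9 on the vertex set. Then K (dimension 2) consists of the simplices:

  0-simplices (9): [1], [2], [3], [4], [5], [6], [7], [8], [9]
  1-simplices (14): [1,2], [1,6], [1,7], [1,8], [2,6], [2,7], [2,8], [3,4], [3,5], [4,9], [5,9], [6,7], [6,8], [7,8]
  2-simplices (5): [1,2,7], [1,6,7], [1,6,8], [2,6,8], [2,7,8]

so the chain groups are C_0 ≅ Z^9, C_1 ≅ Z^14, C_2 ≅ Z^5.

The boundary map ∂_1: C_1 → C_0 is given by ∂[p,q] = [q] − [p]. For instance
  ∂[2,6] = [6] − [2].
As a 9×14 matrix over Z this has rank 7, with invariant factors (1,1,1,1,1,1,1).

The boundary map ∂_2: C_2 → C_1 maps a triangle to the signed sum of its edges. For instance
  ∂[2,6,8] = [6,8] − [2,8] + [2,6],
  ∂[1,6,8] = [6,8] − [1,8] + [1,6].
This gives a 14×5 integer matrix of rank 5; reducing to Smith normal form yields diagonal entries (1,1,1,1,1).

Now H_k = ker ∂_k / im ∂_{k+1}, so:

  H_1: rank ker ∂_1 − rank ∂_2 = (14 − 7) − 5 = 2, and the invariant factors of ∂_2 are all 1, so H_1 = Z^2.

(K is a triangulation of the disjoint union of the circle S^1 and the Möbius band.)

H_1 = Z^2.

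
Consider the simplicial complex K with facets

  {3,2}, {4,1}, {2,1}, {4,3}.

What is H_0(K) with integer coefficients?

H_0 ≅ Z.

Order the vertices as 1 < 2 < 3 < 4. Listing each simplex with vertices in this order, K has dimension 1 with simplices:

  0-simplices (4): [1], [2], [3], [4]
  1-simplices (4): [1,2], [1,4], [2,3], [3,4]

so the chain groups are C_0 ≅ Z^4, C_1 ≅ Z^4.

∂_1: C_1 → C_0 is given by ∂[p,q] = [q] − [p]. For instance
  ∂[1,2] = [2] − [1].
This gives a 4×4 integer matrix of rank 3; reducing to Smith normal form yields diagonal entries (1,1,1).

Now H_k = ker ∂_k / im ∂_{k+1}, so:

  H_0: rank C_0 − rank ∂_1 = 4 − 3 = 1, and the invariant factors of ∂_1 are all 1, so H_0 = Z.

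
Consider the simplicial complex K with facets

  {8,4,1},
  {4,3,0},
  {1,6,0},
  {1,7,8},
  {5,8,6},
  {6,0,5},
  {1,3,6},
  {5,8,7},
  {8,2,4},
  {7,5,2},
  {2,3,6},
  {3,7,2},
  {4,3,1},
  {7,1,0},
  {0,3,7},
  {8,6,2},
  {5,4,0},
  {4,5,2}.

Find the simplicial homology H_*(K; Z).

H_0 ≅ Z,  H_1 ≅ Z ⊕ Z_2,  H_2 = 0.

We work with the vertex ordering 0 < 1 < 2 < 3 < 4 < 5 < 6 < 7 < 8. The simplices of K, each written with vertices in increasing order, are:

  0-simplices (9): [0], [1], [2], [3], [4], [5], [6], [7], [8]
  1-simplices (27): (27 of them)
  2-simplices (18): [0,1,6], [0,1,7], [0,3,4], [0,3,7], [0,4,5], [0,5,6], [1,3,4], [1,3,6], [1,4,8], [1,7,8], [2,3,6], [2,3,7], [2,4,5], [2,4,8], [2,5,7], [2,6,8], [5,6,8], [5,7,8]

Hence C_0 ≅ Z^9, C_1 ≅ Z^27, C_2 ≅ Z^18.

∂_1: C_1 → C_0 is given by ∂[p,q] = [q] − [p].
The resulting 9×27 matrix has rank 8, and its Smith normal form has invariant factors (1,1,1,1,1,1,1,1).

The boundary map ∂_2: C_2 → C_1 sends each 2-simplex [p,q,r] to [q,r] − [p,r] + [p,q]. For instance
  ∂[5,6,8] = [6,8] − [5,8] + [5,6],
  ∂[5,7,8] = [7,8] − [5,8] + [5,7].
The 27×18 boundary matrix has rank 18 and Smith normal form diag(1,1,1,1,1,1,1,1,1,1,1,1,1,1,1,1,1,2).

Computing H_k = (kernel of ∂_k) / (image of ∂_{k+1}):

  H_0: rank C_0 − rank ∂_1 = 9 − 8 = 1, and the invariant factors of ∂_1 are all 1, so H_0 ≅ Z.
  H_1: rank ker ∂_1 − rank ∂_2 = (27 − 8) − 18 = 1, and ∂_2 has invariant factor 2 > 1, so H_1 ≅ Z ⊕ Z_2.
  H_2: rank ker ∂_2 − rank ∂_3 = (18 − 18) − 0 = 0, and there is no ∂_3, so H_2 ≅ 0.

As a check, the Euler characteristic is 9 − 27 + 18 = 0, which agrees with 1 − 1 + 0 = 0.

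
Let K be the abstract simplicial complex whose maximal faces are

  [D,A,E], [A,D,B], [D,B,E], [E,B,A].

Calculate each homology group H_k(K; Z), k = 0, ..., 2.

Fix the vertex order A < B < D < E and write every simplex with vertices in increasing order. Then dim K = 2 and the simplices of K are:

  0-simplices (4): A, B, D, E
  1-simplices (6): AB, AD, AE, BD, BE, DE
  2-simplices (4): ABD, ABE, ADE, BDE

giving chain groups C_0 ≅ Z^4, C_1 ≅ Z^6, C_2 ≅ Z^4.

∂_1: C_1 → C_0 maps an edge to its endpoints' difference, ∂[p,q] = q − p. For instance
  ∂AB = B − A.
The 4×6 boundary matrix has rank 3 and Smith normal form diag(1,1,1).

The boundary map ∂_2: C_2 → C_1 sends each 2-simplex [p,q,r] to [q,r] − [p,r] + [p,q]. For instance
  ∂ABD = BD − AD + AB,
  ∂ADE = DE − AE + AD.
The resulting 6×4 matrix has rank 3, and its Smith normal form has invariant factors (1,1,1).

Computing H_k = (kernel of ∂_k) / (image of ∂_{k+1}):

  H_0: rank C_0 − rank ∂_1 = 4 − 3 = 1, and the invariant factors of ∂_1 are all 1, so H_0 ≅ Z.
  H_1: rank ker ∂_1 − rank ∂_2 = (6 − 3) − 3 = 0, and the invariant factors of ∂_2 are all 1, so H_1 ≅ 0.
  H_2: rank ker ∂_2 − rank ∂_3 = (4 − 3) − 0 = 1, and there is no ∂_3, so H_2 ≅ Z.

H_0 ≅ Z,  H_1 = 0,  H_2 ≅ Z.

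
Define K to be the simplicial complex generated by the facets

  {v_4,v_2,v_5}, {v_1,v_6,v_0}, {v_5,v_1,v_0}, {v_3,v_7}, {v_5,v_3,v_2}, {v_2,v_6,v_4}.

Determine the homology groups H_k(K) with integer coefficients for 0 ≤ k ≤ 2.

We work with the vertex ordering v_0 < v_1 < v_2 < v_3 < v_4 < v_5 < v_6 < v_7. The simplices of K, each written with vertices in increasing order, are:

  0-simplices (8): [v_0], [v_1], [v_2], [v_3], [v_4], [v_5], [v_6], [v_7]
  1-simplices (13): [v_0,v_1], [v_0,v_5], [v_0,v_6], [v_1,v_5], [v_1,v_6], [v_2,v_3], [v_2,v_4], [v_2,v_5], [v_2,v_6], [v_3,v_5], [v_3,v_7], [v_4,v_5], [v_4,v_6]
  2-simplices (5): [v_0,v_1,v_5], [v_0,v_1,v_6], [v_2,v_3,v_5], [v_2,v_4,v_5], [v_2,v_4,v_6]

giving chain groups C_0 ≅ Z^8, C_1 ≅ Z^13, C_2 ≅ Z^5.

∂_1: C_1 → C_0 sends each edge [p,q] (with p < q) to q − p. For instance
  ∂[v_3,v_7] = [v_7] − [v_3].
This gives a 8×13 integer matrix of rank 7; reducing to Smith normal form yields diagonal entries (1,1,1,1,1,1,1).

Boundary ∂_2: C_2 → C_1 maps a triangle to the signed sum of its edges. For instance
  ∂[v_2,v_3,v_5] = [v_3,v_5] − [v_2,v_5] + [v_2,v_3],
  ∂[v_2,v_4,v_6] = [v_4,v_6] − [v_2,v_6] + [v_2,v_4].
The 13×5 boundary matrix has rank 5 and Smith normal form diag(1,1,1,1,1).

Reading off H_k = ker ∂_k / im ∂_{k+1}:

  H_0: rank C_0 − rank ∂_1 = 8 − 7 = 1, and the invariant factors of ∂_1 are all 1, so H_0 ≅ Z.
  H_1: rank ker ∂_1 − rank ∂_2 = (13 − 7) − 5 = 1, and the invariant factors of ∂_2 are all 1, so H_1 ≅ Z.
  H_2: rank ker ∂_2 − rank ∂_3 = (5 − 5) − 0 = 0, and there is no ∂_3, so H_2 ≅ 0.

H_0 = Z,  H_1 = Z,  H_2 = 0.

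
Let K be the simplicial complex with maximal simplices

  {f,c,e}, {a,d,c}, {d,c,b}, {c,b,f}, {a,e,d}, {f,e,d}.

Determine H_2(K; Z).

K has 6 vertices, 12 edges, 6 triangles.
rank ∂_2 = 6, rank ∂_3 = 0 ⇒ b_2 = 6 − 6 − 0 = 0. So H_2 ≅ 0.

H_2 ≅ 0.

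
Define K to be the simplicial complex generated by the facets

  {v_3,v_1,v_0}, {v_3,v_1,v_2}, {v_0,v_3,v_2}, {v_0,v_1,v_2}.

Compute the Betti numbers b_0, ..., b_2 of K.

b_0 = 1, b_1 = 0, b_2 = 1.

Fix the vertex order v_0 < v_1 < v_2 < v_3 and write every simplex with vertices in increasing order. Then dim K = 2 and the simplices of K are:

  0-simplices (4): [v_0], [v_1], [v_2], [v_3]
  1-simplices (6): [v_0,v_1], [v_0,v_2], [v_0,v_3], [v_1,v_2], [v_1,v_3], [v_2,v_3]
  2-simplices (4): [v_0,v_1,v_2], [v_0,v_1,v_3], [v_0,v_2,v_3], [v_1,v_2,v_3]

Hence C_0 ≅ Z^4, C_1 ≅ Z^6, C_2 ≅ Z^4.

∂_1: C_1 → C_0 is given by ∂[p,q] = [q] − [p]. For instance
  ∂[v_1,v_3] = [v_3] − [v_1].
The resulting 4×6 matrix has rank 3, and its Smith normal form has invariant factors (1,1,1).

∂_2: C_2 → C_1 acts by ∂[p,q,r] = [q,r] − [p,r] + [p,q]. For instance
  ∂[v_0,v_2,v_3] = [v_2,v_3] − [v_0,v_3] + [v_0,v_2],
  ∂[v_1,v_2,v_3] = [v_2,v_3] − [v_1,v_3] + [v_1,v_2].
The 6×4 boundary matrix has rank 3 and Smith normal form diag(1,1,1).

From H_k ≅ ker(∂_k) / im(∂_{k+1}) we obtain:

  H_0: rank C_0 − rank ∂_1 = 4 − 3 = 1, and the invariant factors of ∂_1 are all 1, so H_0 = Z.
  H_1: rank ker ∂_1 − rank ∂_2 = (6 − 3) − 3 = 0, and the invariant factors of ∂_2 are all 1, so H_1 = 0.
  H_2: rank ker ∂_2 − rank ∂_3 = (4 − 3) − 0 = 1, and there is no ∂_3, so H_2 = Z.

Hence the Betti numbers are b_0 = 1, b_1 = 0, b_2 = 1.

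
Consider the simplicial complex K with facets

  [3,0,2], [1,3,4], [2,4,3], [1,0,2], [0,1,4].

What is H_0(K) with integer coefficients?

H_0 = Z.

Take the total order 0 < 1 < 2 < 3 < 4 on the vertex set. Then K (dimension 2) consists of the simplices:

  0-simplices (5): [0], [1], [2], [3], [4]
  1-simplices (10): [0,1], [0,2], [0,3], [0,4], [1,2], [1,3], [1,4], [2,3], [2,4], [3,4]
  2-simplices (5): [0,1,2], [0,1,4], [0,2,3], [1,3,4], [2,3,4]

so the chain groups are C_0 ≅ Z^5, C_1 ≅ Z^10, C_2 ≅ Z^5.

∂_1: C_1 → C_0 sends each edge [p,q] (with p < q) to q − p.
This gives a 5×10 integer matrix of rank 4; reducing to Smith normal form yields diagonal entries (1,1,1,1).

The boundary map ∂_2: C_2 → C_1 acts by ∂[p,q,r] = [q,r] − [p,r] + [p,q]. For instance
  ∂[2,3,4] = [3,4] − [2,4] + [2,3],
  ∂[0,1,4] = [1,4] − [0,4] + [0,1].
As a 10×5 matrix over Z this has rank 5, with invariant factors (1,1,1,1,1).

From H_k ≅ ker(∂_k) / im(∂_{k+1}) we obtain:

  H_0: rank C_0 − rank ∂_1 = 5 − 4 = 1, and the invariant factors of ∂_1 are all 1, so H_0 = Z.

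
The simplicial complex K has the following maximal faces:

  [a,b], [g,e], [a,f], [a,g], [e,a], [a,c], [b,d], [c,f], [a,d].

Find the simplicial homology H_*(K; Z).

Fix the vertex order a < b < c < d < e < f < g and write every simplex with vertices in increasing order. Then dim K = 1 and the simplices of K are:

  0-simplices (7): a, b, c, d, e, f, g
  1-simplices (9): ab, ac, ad, ae, af, ag, bd, cf, eg

giving chain groups C_0 ≅ Z^7, C_1 ≅ Z^9.

The boundary map ∂_1: C_1 → C_0 is given by ∂[p,q] = [q] − [p].
The 7×9 boundary matrix has rank 6 and Smith normal form diag(1,1,1,1,1,1).

Now H_k = ker ∂_k / im ∂_{k+1}, so:

  H_0: rank C_0 − rank ∂_1 = 7 − 6 = 1, and the invariant factors of ∂_1 are all 1, so H_0 ≅ Z.
  H_1: rank ker ∂_1 − rank ∂_2 = (9 − 6) − 0 = 3, and there is no ∂_2, so H_1 ≅ Z^3.

(K is a triangulation of a wedge of 3 circles.)

H_0 ≅ Z,  H_1 ≅ Z^3.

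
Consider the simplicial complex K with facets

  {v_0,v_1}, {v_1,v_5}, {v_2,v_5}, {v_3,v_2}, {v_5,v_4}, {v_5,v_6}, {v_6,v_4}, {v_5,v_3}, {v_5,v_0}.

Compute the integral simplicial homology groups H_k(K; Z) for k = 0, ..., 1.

We work with the vertex ordering v_0 < v_1 < v_2 < v_3 < v_4 < v_5 < v_6. The simplices of K, each written with vertices in increasing order, are:

  0-simplices (7): [v_0], [v_1], [v_2], [v_3], [v_4], [v_5], [v_6]
  1-simplices (9): [v_0,v_1], [v_0,v_5], [v_1,v_5], [v_2,v_3], [v_2,v_5], [v_3,v_5], [v_4,v_5], [v_4,v_6], [v_5,v_6]

so the chain groups are C_0 ≅ Z^7, C_1 ≅ Z^9.

Boundary ∂_1: C_1 → C_0 is given by ∂[p,q] = [q] − [p].
The resulting 7×9 matrix has rank 6, and its Smith normal form has invariant factors (1,1,1,1,1,1).

Now H_k = ker ∂_k / im ∂_{k+1}, so:

  H_0: rank C_0 − rank ∂_1 = 7 − 6 = 1, and the invariant factors of ∂_1 are all 1, so H_0 = Z.
  H_1: rank ker ∂_1 − rank ∂_2 = (9 − 6) − 0 = 3, and there is no ∂_2, so H_1 = Z^3.

As a check, the Euler characteristic is 7 − 9 = -2, which agrees with 1 − 3 = -2.
(K is a triangulation of a wedge of 3 circles.)

H_0 = Z,  H_1 = Z^3.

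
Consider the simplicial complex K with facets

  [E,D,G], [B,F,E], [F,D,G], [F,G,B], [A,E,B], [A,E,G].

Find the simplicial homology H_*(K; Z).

H_0 = Z,  H_1 = Z,  H_2 = 0.

Order the vertices as A < B < D < E < F < G. Listing each simplex with vertices in this order, K has dimension 2 with simplices:

  0-simplices (6): A, B, D, E, F, G
  1-simplices (12): AB, AE, AG, BE, BF, BG, DE, DF, DG, EF, EG, FG
  2-simplices (6): ABE, AEG, BEF, BFG, DEG, DFG

so the chain groups are C_0 ≅ Z^6, C_1 ≅ Z^12, C_2 ≅ Z^6.

Boundary ∂_1: C_1 → C_0 is given by ∂[p,q] = [q] − [p].
This gives a 6×12 integer matrix of rank 5; reducing to Smith normal form yields diagonal entries (1,1,1,1,1).

Boundary ∂_2: C_2 → C_1 acts by ∂[p,q,r] = [q,r] − [p,r] + [p,q]. For instance
  ∂BEF = EF − BF + BE,
  ∂DFG = FG − DG + DF.
As a 12×6 matrix over Z this has rank 6, with invariant factors (1,1,1,1,1,1).

From H_k ≅ ker(∂_k) / im(∂_{k+1}) we obtain:

  H_0: rank C_0 − rank ∂_1 = 6 − 5 = 1, and the invariant factors of ∂_1 are all 1, so H_0 ≅ Z.
  H_1: rank ker ∂_1 − rank ∂_2 = (12 − 5) − 6 = 1, and the invariant factors of ∂_2 are all 1, so H_1 ≅ Z.
  H_2: rank ker ∂_2 − rank ∂_3 = (6 − 6) − 0 = 0, and there is no ∂_3, so H_2 ≅ 0.

As a check, the Euler characteristic is 6 − 12 + 6 = 0, which agrees with 1 − 1 + 0 = 0.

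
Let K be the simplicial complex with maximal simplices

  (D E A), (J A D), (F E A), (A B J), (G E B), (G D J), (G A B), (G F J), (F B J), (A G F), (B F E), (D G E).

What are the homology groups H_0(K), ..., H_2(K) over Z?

K has 7 vertices, 18 edges, 12 triangles.
rank ∂_0 = 0, rank ∂_1 = 6 ⇒ b_0 = 7 − 0 − 6 = 1; all invariant factors of ∂_1 are 1 so no torsion. So H_0 = Z.
rank ∂_1 = 6, rank ∂_2 = 12 ⇒ b_1 = 18 − 6 − 12 = 0; ∂_2 has invariant factor(s) [2] giving torsion. So H_1 = Z/2Z.
rank ∂_2 = 12, rank ∂_3 = 0 ⇒ b_2 = 12 − 12 − 0 = 0. So H_2 = 0.

H_0 ≅ Z,  H_1 ≅ Z/2Z,  H_2 = 0.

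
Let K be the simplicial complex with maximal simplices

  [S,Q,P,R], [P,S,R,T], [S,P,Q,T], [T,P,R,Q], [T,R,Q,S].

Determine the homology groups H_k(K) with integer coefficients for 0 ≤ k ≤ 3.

Take the total order P < Q < R < S < T on the vertex set. Then K (dimension 3) consists of the simplices:

  0-simplices (5): P, Q, R, S, T
  1-simplices (10): PQ, PR, PS, PT, QR, QS, QT, RS, RT, ST
  2-simplices (10): PQR, PQS, PQT, PRS, PRT, PST, QRS, QRT, QST, RST
  3-simplices (5): PQRS, PQRT, PQST, PRST, QRST

Hence C_0 ≅ Z^5, C_1 ≅ Z^10, C_2 ≅ Z^10, C_3 ≅ Z^5.

∂_1: C_1 → C_0 sends each edge [p,q] (with p < q) to q − p.
As a 5×10 matrix over Z this has rank 4, with invariant factors (1,1,1,1).

Boundary ∂_2: C_2 → C_1 maps a triangle to the signed sum of its edges. For instance
  ∂PST = ST − PT + PS,
  ∂QRT = RT − QT + QR.
The 10×10 boundary matrix has rank 6 and Smith normal form diag(1,1,1,1,1,1).

∂_3: C_3 → C_2 sends each 3-simplex σ to the alternating sum Σ_i (−1)^i (σ with its i-th vertex removed). For instance
  ∂PQST = QST − PST + PQT − PQS,
  ∂PRST = RST − PST + PRT − PRS.
This gives a 10×5 integer matrix of rank 4; reducing to Smith normal form yields diagonal entries (1,1,1,1).

From H_k ≅ ker(∂_k) / im(∂_{k+1}) we obtain:

  H_0: rank C_0 − rank ∂_1 = 5 − 4 = 1, and the invariant factors of ∂_1 are all 1, so H_0 ≅ Z.
  H_1: rank ker ∂_1 − rank ∂_2 = (10 − 4) − 6 = 0, and the invariant factors of ∂_2 are all 1, so H_1 ≅ 0.
  H_2: rank ker ∂_2 − rank ∂_3 = (10 − 6) − 4 = 0, and the invariant factors of ∂_3 are all 1, so H_2 ≅ 0.
  H_3: rank ker ∂_3 − rank ∂_4 = (5 − 4) − 0 = 1, and there is no ∂_4, so H_3 ≅ Z.

(K is a triangulation of the 3-sphere S^3.)

H_0 ≅ Z,  H_1 = 0,  H_2 = 0,  H_3 ≅ Z.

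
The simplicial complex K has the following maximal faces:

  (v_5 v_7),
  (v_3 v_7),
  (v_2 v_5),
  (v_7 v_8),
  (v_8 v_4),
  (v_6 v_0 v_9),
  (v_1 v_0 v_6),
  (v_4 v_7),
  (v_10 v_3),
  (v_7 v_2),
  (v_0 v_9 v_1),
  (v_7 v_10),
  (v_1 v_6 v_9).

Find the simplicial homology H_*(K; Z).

H_0 = Z^2,  H_1 = Z^3,  H_2 = Z.

Fix the vertex order v_0 < v_1 < v_2 < v_3 < v_4 < v_5 < v_6 < v_7 < v_8 < v_9 < v_10 and write every simplex with vertices in increasing order. Then dim K = 2 and the simplices of K are:

  0-simplices (11): [v_0], [v_1], [v_2], [v_3], [v_4], [v_5], [v_6], [v_7], [v_8], [v_9], [v_10]
  1-simplices (15): (15 of them)
  2-simplices (4): [v_0,v_1,v_6], [v_0,v_1,v_9], [v_0,v_6,v_9], [v_1,v_6,v_9]

so the chain groups are C_0 ≅ Z^11, C_1 ≅ Z^15, C_2 ≅ Z^4.

The boundary map ∂_1: C_1 → C_0 maps an edge to its endpoints' difference, ∂[p,q] = q − p. For instance
  ∂[v_3,v_7] = [v_7] − [v_3].
The resulting 11×15 matrix has rank 9, and its Smith normal form has invariant factors (1,1,1,1,1,1,1,1,1).

The boundary map ∂_2: C_2 → C_1 sends each 2-simplex [p,q,r] to [q,r] − [p,r] + [p,q]. For instance
  ∂[v_0,v_1,v_6] = [v_1,v_6] − [v_0,v_6] + [v_0,v_1],
  ∂[v_0,v_6,v_9] = [v_6,v_9] − [v_0,v_9] + [v_0,v_6].
The resulting 15×4 matrix has rank 3, and its Smith normal form has invariant factors (1,1,1).

From H_k ≅ ker(∂_k) / im(∂_{k+1}) we obtain:

  H_0: rank C_0 − rank ∂_1 = 11 − 9 = 2, and the invariant factors of ∂_1 are all 1, so H_0 ≅ Z^2.
  H_1: rank ker ∂_1 − rank ∂_2 = (15 − 9) − 3 = 3, and the invariant factors of ∂_2 are all 1, so H_1 ≅ Z^3.
  H_2: rank ker ∂_2 − rank ∂_3 = (4 − 3) − 0 = 1, and there is no ∂_3, so H_2 ≅ Z.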